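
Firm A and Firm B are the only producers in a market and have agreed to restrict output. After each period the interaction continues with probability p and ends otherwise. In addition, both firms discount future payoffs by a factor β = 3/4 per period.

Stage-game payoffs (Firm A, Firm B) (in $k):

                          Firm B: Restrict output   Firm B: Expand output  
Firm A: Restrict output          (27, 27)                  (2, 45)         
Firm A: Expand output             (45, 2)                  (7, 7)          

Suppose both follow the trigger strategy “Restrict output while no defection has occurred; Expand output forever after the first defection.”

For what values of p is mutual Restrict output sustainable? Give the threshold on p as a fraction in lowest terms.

12/19

With continuation probability p and discount β, the effective per-period discount factor is βp.
Grim-trigger IC: βp ≥ (45−27)/(45−7) = 9/19.
So p ≥ (9/19)/(3/4) = 12/19.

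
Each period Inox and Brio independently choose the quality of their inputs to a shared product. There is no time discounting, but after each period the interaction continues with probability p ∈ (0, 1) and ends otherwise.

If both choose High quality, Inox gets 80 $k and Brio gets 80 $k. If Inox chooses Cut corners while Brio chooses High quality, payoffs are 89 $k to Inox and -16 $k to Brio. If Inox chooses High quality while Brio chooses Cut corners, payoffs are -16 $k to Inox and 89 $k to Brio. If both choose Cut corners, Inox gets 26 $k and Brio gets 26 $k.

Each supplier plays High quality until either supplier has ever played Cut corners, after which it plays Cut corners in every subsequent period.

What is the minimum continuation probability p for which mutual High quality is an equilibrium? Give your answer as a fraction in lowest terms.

With no time discounting, the continuation probability p plays the role of the discount factor.
Grim-trigger IC: 80/(1−p) ≥ 89 + 26p/(1−p) ⇒ p ≥ (89−80)/(89−26) = 1/7.

1/7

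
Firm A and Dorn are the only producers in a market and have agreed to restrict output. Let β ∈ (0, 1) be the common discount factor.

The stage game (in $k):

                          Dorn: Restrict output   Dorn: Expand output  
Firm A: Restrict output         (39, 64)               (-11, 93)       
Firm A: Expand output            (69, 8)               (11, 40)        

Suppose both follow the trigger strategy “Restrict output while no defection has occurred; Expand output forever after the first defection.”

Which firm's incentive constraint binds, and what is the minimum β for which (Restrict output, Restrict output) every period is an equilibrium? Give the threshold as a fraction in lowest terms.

Dorn; β ≥ 29/53

Firm A's threshold: (69−39)/(69−11) = 15/29.
Dorn's threshold: (93−64)/(93−40) = 29/53.
15/29 < 29/53, so Dorn binds and β* = 29/53.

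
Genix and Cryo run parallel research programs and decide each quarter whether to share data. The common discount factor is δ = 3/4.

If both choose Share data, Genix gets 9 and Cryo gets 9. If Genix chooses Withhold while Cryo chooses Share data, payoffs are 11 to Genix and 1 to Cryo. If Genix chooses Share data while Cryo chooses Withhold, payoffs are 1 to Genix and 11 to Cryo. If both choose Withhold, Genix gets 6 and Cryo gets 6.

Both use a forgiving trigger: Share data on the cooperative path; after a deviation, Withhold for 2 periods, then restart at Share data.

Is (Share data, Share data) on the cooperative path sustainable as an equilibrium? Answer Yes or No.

Yes

Comparing payoff streams over the 3 periods until play realigns: cooperate → 9(1+δ+…+δ^2); deviate → 11 + 6(δ+…+δ^2).
Cooperation is sustained iff (9−6)(δ+…+δ^2) ≥ 11−9.
δ+…+δ^2 = 3/4·(1−(3/4)^2)/(1−3/4) = 1.3125, and (11−9)/(9−6) = 0.6667.
1.3125 ≥ 0.6667, so cooperation is sustainable.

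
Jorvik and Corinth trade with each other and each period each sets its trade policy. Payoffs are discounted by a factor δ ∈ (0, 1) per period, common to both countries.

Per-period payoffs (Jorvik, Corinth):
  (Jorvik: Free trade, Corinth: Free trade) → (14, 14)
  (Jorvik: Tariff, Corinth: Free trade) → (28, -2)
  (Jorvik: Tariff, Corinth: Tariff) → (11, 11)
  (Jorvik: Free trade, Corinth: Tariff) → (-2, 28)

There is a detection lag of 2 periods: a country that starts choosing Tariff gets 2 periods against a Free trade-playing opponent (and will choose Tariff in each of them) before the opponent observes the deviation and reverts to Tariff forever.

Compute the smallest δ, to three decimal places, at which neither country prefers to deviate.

0.907

The best deviation is to choose Tariff for all 2 undetected periods, earning 28 each, then 11 forever once detected.
Deviation value: 28(1−δ^2)/(1−δ) + 11δ^2/(1−δ); cooperation value: 14/(1−δ).
IC: 14 ≥ 28(1−δ^2) + 11δ^2 = 28 − 17δ^2.
So δ^2 ≥ 14/17, giving δ ≥ (14/17)^(1/2) ≈ 0.907.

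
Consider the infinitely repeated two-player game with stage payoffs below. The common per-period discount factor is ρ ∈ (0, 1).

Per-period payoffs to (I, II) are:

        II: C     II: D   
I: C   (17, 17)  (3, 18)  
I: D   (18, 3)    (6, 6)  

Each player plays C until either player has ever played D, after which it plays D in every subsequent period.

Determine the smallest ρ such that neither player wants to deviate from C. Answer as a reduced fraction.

Cooperation forever yields 17 each period: 17/(1−ρ).
Deviating yields 18 once, then 6 forever: 18 + 6ρ/(1−ρ).
No profitable deviation requires 17/(1−ρ) ≥ 18 + 6ρ/(1−ρ).
Multiplying by (1−ρ): 17 ≥ 18(1−ρ) + 6ρ = 18 − 12ρ.
So 12ρ ≥ 1, i.e. ρ ≥ 1/12.

1/12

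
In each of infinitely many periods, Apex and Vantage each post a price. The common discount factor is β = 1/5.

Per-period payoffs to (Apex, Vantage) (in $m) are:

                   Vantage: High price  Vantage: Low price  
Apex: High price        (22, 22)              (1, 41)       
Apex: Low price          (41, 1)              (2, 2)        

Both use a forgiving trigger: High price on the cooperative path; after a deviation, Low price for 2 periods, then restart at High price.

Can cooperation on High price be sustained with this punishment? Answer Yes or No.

IC: β+…+β^2 ≥ (41−22)/(22−2) = 19/20.
At β = 1/5: partial sum = 0.2400 < 0.9500. Cooperation not sustainable.

No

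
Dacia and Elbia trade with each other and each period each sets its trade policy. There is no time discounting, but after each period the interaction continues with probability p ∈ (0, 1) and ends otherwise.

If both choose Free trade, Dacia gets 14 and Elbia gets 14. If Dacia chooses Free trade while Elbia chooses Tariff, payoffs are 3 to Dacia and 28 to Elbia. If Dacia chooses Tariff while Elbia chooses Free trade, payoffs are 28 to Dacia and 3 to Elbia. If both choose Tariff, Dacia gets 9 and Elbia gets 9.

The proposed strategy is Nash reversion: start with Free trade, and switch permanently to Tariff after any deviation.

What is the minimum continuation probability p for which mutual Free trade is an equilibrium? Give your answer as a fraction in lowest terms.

14/19

With no time discounting, the continuation probability p plays the role of the discount factor.
Grim-trigger IC: 14/(1−p) ≥ 28 + 9p/(1−p) ⇒ p ≥ (28−14)/(28−9) = 14/19.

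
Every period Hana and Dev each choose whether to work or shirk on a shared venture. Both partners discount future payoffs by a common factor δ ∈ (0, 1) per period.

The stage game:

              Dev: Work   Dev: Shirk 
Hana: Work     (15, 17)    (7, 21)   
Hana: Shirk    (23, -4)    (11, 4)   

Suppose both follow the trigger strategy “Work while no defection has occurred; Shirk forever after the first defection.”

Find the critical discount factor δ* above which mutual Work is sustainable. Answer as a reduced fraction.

2/3

Hana: cooperation gives 15 each period; deviation gives 23 once then 11 forever.
  15/(1−δ) ≥ 23 + 11δ/(1−δ) ⇒ δ ≥ 8/12 = 2/3.
Dev: cooperation gives 17 each period; deviation gives 21 once then 4 forever.
  δ ≥ 4/17.
Both must hold, so the binding constraint is Hana's: δ ≥ 2/3.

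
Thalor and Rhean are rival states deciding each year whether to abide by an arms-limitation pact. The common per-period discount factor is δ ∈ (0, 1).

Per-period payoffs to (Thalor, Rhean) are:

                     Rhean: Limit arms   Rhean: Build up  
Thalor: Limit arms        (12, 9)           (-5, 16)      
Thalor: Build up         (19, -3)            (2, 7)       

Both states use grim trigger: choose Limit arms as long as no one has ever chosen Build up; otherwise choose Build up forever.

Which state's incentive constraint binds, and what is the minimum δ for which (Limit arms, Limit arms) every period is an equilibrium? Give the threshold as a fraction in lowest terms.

Rhean; δ ≥ 7/9

For Thalor: deviation gain 19−12 = 7, per-period punishment loss 12−2 = 10. IC gives δ ≥ 7/17.
For Rhean: gain 7, loss 2 per period, so δ ≥ 7/9.
The tighter constraint is Rhean's, so cooperation needs δ ≥ 7/9.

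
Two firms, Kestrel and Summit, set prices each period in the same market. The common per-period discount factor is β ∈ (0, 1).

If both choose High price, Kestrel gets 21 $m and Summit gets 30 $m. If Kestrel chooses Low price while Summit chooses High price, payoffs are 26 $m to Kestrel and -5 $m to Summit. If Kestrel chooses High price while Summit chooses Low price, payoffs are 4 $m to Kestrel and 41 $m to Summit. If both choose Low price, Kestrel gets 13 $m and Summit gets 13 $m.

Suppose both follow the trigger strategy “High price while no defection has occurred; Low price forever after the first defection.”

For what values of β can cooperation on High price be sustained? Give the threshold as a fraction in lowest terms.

11/28

Kestrel: cooperation gives 21 each period; deviation gives 26 once then 13 forever.
  21/(1−β) ≥ 26 + 13β/(1−β) ⇒ β ≥ 5/13.
Summit: cooperation gives 30 each period; deviation gives 41 once then 13 forever.
  β ≥ 11/28.
Both must hold, so the binding constraint is Summit's: β ≥ 11/28.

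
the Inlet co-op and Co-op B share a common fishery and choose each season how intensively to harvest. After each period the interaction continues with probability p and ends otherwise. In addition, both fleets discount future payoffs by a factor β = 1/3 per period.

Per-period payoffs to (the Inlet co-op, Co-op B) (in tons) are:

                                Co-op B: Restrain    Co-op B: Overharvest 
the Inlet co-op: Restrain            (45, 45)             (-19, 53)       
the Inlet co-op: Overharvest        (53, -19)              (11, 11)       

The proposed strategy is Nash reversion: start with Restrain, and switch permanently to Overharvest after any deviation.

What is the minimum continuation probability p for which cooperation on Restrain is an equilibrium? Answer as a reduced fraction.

Expected continuation weight on next period's payoff is β·p = 1/3·p, which plays the role of the discount factor.
Cooperation requires 1/3·p ≥ (53−45)/(53−11) = 4/21, hence p ≥ 4/7.

4/7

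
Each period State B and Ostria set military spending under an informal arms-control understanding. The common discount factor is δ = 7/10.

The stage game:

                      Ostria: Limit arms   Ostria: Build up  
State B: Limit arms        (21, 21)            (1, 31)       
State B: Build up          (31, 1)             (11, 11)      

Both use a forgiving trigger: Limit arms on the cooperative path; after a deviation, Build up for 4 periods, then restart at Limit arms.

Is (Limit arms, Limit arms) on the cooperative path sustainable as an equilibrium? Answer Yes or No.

IC: δ+…+δ^4 ≥ (31−21)/(21−11) = 1.
At δ = 7/10: partial sum = 1.7731 ≥ 1.0000. Cooperation sustainable.

Yes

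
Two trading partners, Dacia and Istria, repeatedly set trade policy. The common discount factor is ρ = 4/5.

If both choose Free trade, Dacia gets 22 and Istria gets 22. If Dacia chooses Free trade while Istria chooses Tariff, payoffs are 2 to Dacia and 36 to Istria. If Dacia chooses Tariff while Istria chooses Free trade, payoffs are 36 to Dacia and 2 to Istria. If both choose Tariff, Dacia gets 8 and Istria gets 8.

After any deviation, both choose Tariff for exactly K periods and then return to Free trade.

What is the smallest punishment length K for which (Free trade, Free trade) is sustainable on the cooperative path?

2

IC: ρ(1−ρ^K)/(1−ρ) ≥ (36−22)/(22−8) = 1.
With ρ = 4/5: need 1 − ρ^K ≥ 1·(1−4/5)/(4/5), i.e. ρ^K ≤ 0.7500.
Since (4/5)^1 = 0.8000 and (4/5)^2 = 0.6400, the smallest such K is 2.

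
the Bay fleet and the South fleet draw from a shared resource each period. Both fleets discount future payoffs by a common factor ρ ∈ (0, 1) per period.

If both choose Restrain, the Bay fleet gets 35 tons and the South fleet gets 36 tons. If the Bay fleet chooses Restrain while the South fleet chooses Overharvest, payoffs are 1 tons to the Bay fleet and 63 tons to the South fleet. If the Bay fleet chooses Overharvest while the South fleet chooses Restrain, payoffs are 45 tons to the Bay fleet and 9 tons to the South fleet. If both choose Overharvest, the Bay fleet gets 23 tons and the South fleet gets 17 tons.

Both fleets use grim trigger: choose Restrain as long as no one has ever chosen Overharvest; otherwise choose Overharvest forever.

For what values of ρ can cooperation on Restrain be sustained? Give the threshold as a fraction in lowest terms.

For the Bay fleet: deviation gain 45−35 = 10, per-period punishment loss 35−23 = 12. IC gives ρ ≥ 10/22 = 5/11.
For the South fleet: gain 27, loss 19 per period, so ρ ≥ 27/46.
The tighter constraint is the South fleet's, so cooperation needs ρ ≥ 27/46.

27/46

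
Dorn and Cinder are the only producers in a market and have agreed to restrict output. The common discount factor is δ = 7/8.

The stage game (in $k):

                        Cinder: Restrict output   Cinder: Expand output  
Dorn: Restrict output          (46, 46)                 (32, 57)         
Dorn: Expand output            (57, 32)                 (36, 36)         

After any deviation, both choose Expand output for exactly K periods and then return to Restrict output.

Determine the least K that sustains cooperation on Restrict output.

2

IC: δ(1−δ^K)/(1−δ) ≥ (57−46)/(46−36) = 11/10.
With δ = 7/8: need 1 − δ^K ≥ 11/10·(1−7/8)/(7/8), i.e. δ^K ≤ 0.8429.
Since (7/8)^1 = 0.8750 and (7/8)^2 = 0.7656, the smallest such K is 2.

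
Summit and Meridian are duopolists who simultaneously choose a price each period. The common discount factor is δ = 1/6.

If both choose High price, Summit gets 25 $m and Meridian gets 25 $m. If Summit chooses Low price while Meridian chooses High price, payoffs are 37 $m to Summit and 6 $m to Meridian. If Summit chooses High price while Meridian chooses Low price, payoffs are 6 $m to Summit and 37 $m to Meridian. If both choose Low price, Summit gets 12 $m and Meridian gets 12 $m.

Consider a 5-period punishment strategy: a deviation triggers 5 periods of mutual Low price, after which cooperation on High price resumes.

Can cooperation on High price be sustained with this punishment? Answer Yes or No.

No

A one-shot deviation gives 37 now, then 12 for 5 periods, then back to 25.
Gain from deviating: (37−25) today; loss: (25−12) in each of the next 5 periods.
No-deviation condition: (25−12)(δ+…+δ^5) ≥ 37−25, i.e. δ+…+δ^5 ≥ 12/13.
At δ = 1/6: δ+…+δ^5 = 0.2000 < 0.9231.
So cooperation is not sustainable.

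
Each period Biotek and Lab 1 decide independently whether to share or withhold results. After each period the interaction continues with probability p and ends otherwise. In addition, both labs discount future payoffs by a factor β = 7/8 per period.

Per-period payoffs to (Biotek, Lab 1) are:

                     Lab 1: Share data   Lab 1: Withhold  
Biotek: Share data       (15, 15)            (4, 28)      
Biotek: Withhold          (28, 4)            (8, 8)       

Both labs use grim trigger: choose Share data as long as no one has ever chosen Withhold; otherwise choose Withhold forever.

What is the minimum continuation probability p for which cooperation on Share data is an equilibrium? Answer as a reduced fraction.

With continuation probability p and discount β, the effective per-period discount factor is βp.
Grim-trigger IC: βp ≥ (28−15)/(28−8) = 13/20.
So p ≥ (13/20)/(7/8) = 26/35.

26/35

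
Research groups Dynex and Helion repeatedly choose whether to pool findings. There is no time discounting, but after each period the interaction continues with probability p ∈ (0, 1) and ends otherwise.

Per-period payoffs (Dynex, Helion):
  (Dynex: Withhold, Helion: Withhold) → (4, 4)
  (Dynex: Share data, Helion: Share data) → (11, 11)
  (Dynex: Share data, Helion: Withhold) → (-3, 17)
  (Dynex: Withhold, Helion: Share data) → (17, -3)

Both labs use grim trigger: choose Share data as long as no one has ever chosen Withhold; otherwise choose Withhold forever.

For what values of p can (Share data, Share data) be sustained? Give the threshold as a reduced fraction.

6/13

Expected cooperation value is 11 + p·11 + p²·11 + … = 11/(1−p); deviation gives 17 + p·4/(1−p).
11 ≥ 17(1−p) + 4p ⇒ 13p ≥ 6 ⇒ p ≥ 6/13.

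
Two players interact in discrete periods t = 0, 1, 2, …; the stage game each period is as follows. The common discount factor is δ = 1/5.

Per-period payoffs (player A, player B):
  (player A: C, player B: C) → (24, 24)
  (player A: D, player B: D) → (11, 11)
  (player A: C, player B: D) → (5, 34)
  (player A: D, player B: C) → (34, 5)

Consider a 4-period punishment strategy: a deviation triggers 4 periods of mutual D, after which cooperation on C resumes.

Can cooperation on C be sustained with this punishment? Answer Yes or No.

No

IC: δ+…+δ^4 ≥ (34−24)/(24−11) = 10/13.
At δ = 1/5: partial sum = 0.2496 < 0.7692. Cooperation not sustainable.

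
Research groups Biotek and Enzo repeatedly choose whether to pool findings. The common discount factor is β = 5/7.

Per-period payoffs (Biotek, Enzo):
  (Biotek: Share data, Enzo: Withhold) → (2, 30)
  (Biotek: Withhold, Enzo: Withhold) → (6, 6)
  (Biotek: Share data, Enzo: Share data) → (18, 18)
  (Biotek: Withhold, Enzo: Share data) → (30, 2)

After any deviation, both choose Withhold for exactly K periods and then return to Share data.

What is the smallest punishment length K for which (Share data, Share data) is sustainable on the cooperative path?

Need Σ_{k=1}^{K} β^k ≥ (30−18)/(18−6) = 1.0000 at β = 5/7.
At K = 1 the sum is 0.7143 < 1.0000; at K = 2 it is 1.2245 ≥ 1.0000.
So the minimum punishment length is K = 2.

2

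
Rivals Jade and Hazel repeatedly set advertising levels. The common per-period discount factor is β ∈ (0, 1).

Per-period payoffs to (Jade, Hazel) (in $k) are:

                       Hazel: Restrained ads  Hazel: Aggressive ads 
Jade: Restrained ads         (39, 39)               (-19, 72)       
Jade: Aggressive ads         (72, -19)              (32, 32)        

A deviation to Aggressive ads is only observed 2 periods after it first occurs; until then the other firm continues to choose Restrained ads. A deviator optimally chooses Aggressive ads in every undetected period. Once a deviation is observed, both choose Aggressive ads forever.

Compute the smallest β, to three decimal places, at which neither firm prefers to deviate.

The best deviation is to choose Aggressive ads for all 2 undetected periods, earning 72 each, then 32 forever once detected.
Deviation value: 72(1−β^2)/(1−β) + 32β^2/(1−β); cooperation value: 39/(1−β).
IC: 39 ≥ 72(1−β^2) + 32β^2 = 72 − 40β^2.
So β^2 ≥ 33/40, giving β ≥ (33/40)^(1/2) ≈ 0.908.

0.908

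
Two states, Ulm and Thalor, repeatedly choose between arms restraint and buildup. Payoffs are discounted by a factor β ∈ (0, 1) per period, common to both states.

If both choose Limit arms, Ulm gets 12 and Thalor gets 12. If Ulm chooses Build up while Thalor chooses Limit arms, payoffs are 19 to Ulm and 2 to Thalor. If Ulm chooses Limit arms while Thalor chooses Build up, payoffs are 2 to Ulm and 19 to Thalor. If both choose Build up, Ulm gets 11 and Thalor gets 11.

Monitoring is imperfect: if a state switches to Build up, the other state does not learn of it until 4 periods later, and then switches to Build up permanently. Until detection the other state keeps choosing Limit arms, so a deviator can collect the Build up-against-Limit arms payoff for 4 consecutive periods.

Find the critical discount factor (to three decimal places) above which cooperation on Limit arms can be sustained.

A deviator earns 19 for 4 periods, then 11 forever; cooperating earns 12 forever. Multiplying the IC by (1−β):
12 ≥ 19(1−β^4) + 11β^4, so 8·β^4 ≥ 7 and β^4 ≥ 7/8.
β ≥ (7/8)^(1/4) ≈ 0.967.

0.967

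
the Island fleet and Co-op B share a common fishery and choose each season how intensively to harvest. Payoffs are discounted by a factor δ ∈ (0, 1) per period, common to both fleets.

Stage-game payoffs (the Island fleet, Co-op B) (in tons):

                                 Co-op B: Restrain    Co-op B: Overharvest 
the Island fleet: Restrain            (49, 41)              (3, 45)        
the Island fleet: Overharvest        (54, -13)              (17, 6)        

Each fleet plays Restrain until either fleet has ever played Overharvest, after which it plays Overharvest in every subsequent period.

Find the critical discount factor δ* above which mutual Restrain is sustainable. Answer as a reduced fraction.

For the Island fleet: deviation gain 54−49 = 5, per-period punishment loss 49−17 = 32. IC gives δ ≥ 5/37.
For Co-op B: gain 4, loss 35 per period, so δ ≥ 4/39.
The tighter constraint is the Island fleet's, so cooperation needs δ ≥ 5/37.

5/37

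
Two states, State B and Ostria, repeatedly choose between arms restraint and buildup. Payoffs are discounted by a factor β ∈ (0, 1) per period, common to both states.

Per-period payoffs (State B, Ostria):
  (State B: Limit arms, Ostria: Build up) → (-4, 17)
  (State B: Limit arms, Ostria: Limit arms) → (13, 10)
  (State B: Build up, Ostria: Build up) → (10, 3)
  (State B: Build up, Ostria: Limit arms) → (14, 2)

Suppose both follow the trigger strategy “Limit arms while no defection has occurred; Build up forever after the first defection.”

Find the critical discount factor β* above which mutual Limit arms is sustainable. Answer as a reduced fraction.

State B: cooperation gives 13 each period; deviation gives 14 once then 10 forever.
  13/(1−β) ≥ 14 + 10β/(1−β) ⇒ β ≥ 1/4.
Ostria: cooperation gives 10 each period; deviation gives 17 once then 3 forever.
  β ≥ 7/14 = 1/2.
Both must hold, so the binding constraint is Ostria's: β ≥ 1/2.

1/2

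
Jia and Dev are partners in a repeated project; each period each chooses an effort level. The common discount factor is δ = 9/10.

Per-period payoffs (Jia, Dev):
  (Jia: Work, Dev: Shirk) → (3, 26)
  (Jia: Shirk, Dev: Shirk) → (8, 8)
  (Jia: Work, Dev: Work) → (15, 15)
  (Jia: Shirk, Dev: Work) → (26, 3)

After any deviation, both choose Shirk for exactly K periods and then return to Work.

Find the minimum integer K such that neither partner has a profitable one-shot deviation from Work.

Need Σ_{k=1}^{K} δ^k ≥ (26−15)/(15−8) = 1.5714 at δ = 9/10.
At K = 1 the sum is 0.9000 < 1.5714; at K = 2 it is 1.7100 ≥ 1.5714.
So the minimum punishment length is K = 2.

2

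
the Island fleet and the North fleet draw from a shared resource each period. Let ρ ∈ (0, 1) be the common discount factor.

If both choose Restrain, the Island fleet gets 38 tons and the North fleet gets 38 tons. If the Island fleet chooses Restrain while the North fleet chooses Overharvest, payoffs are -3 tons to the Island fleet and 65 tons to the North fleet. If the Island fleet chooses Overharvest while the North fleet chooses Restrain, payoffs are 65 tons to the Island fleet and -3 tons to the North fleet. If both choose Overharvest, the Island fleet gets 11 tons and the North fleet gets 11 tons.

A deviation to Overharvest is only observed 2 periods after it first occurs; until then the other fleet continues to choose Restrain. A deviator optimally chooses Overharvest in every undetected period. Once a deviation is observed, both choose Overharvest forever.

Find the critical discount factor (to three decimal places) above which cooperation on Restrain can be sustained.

The best deviation is to choose Overharvest for all 2 undetected periods, earning 65 each, then 11 forever once detected.
Deviation value: 65(1−ρ^2)/(1−ρ) + 11ρ^2/(1−ρ); cooperation value: 38/(1−ρ).
IC: 38 ≥ 65(1−ρ^2) + 11ρ^2 = 65 − 54ρ^2.
So ρ^2 ≥ 27/54 = 1/2, giving ρ ≥ (1/2)^(1/2) ≈ 0.707.

0.707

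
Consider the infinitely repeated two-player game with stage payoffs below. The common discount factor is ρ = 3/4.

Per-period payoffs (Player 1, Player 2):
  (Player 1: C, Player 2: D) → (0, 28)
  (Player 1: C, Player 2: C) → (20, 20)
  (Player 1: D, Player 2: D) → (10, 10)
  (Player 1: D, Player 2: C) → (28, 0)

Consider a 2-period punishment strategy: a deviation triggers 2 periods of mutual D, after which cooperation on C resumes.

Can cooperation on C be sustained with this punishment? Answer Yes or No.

Yes

Comparing payoff streams over the 3 periods until play realigns: cooperate → 20(1+ρ+…+ρ^2); deviate → 28 + 10(ρ+…+ρ^2).
Cooperation is sustained iff (20−10)(ρ+…+ρ^2) ≥ 28−20.
ρ+…+ρ^2 = 3/4·(1−(3/4)^2)/(1−3/4) = 1.3125, and (28−20)/(20−10) = 0.8000.
1.3125 ≥ 0.8000, so cooperation is sustainable.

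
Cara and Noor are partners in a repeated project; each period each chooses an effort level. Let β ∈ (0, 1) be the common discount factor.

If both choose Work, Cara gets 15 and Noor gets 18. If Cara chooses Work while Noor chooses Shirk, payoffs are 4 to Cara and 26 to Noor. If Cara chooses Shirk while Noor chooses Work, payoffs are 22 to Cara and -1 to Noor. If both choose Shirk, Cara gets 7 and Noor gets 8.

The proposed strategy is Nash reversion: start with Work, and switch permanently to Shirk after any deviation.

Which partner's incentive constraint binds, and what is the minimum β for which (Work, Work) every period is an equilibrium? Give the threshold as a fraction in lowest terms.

Cara: cooperation gives 15 each period; deviation gives 22 once then 7 forever.
  15/(1−β) ≥ 22 + 7β/(1−β) ⇒ β ≥ 7/15.
Noor: cooperation gives 18 each period; deviation gives 26 once then 8 forever.
  β ≥ 8/18 = 4/9.
Both must hold, so the binding constraint is Cara's: β ≥ 7/15.

Cara; β ≥ 7/15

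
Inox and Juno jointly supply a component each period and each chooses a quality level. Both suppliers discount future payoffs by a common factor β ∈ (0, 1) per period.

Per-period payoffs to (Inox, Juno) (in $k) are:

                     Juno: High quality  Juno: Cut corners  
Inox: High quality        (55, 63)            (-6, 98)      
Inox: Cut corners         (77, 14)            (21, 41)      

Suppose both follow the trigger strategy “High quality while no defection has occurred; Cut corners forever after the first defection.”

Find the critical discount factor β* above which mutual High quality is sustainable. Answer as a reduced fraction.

35/57

Inox's threshold: (77−55)/(77−21) = 11/28.
Juno's threshold: (98−63)/(98−41) = 35/57.
11/28 < 35/57, so Juno binds and β* = 35/57.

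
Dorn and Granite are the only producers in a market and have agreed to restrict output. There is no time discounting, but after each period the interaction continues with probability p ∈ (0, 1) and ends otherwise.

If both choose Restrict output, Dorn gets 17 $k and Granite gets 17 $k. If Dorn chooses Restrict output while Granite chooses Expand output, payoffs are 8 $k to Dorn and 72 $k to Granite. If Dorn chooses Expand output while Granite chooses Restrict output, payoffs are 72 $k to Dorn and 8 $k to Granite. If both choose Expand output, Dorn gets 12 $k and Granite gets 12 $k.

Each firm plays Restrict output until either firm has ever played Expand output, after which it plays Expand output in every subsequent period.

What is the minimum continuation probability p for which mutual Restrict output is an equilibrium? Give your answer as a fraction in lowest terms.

11/12

With no time discounting, the continuation probability p plays the role of the discount factor.
Grim-trigger IC: 17/(1−p) ≥ 72 + 12p/(1−p) ⇒ p ≥ (72−17)/(72−12) = 11/12.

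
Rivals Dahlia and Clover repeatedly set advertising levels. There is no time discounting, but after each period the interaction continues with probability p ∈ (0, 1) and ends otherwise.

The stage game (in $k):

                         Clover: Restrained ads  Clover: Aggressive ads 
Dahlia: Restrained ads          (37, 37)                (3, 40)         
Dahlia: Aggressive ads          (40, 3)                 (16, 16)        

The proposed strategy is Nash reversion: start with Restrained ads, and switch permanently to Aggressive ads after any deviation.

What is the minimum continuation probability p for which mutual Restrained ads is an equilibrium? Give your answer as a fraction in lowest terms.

Expected cooperation value is 37 + p·37 + p²·37 + … = 37/(1−p); deviation gives 40 + p·16/(1−p).
37 ≥ 40(1−p) + 16p ⇒ 24p ≥ 3 ⇒ p ≥ 3/24 = 1/8.

1/8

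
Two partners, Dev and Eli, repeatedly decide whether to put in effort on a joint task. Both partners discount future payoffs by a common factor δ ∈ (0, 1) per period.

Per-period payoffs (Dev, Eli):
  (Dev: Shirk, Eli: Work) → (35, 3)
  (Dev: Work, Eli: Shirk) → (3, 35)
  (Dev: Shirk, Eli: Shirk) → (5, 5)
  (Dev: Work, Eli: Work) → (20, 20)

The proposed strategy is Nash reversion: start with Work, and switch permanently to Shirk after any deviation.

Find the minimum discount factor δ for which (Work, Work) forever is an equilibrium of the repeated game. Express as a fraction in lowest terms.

1/2

20/(1−δ) ≥ 35 + 5δ/(1−δ)
20 ≥ 35 − 30δ
δ ≥ 15/30 = 1/2.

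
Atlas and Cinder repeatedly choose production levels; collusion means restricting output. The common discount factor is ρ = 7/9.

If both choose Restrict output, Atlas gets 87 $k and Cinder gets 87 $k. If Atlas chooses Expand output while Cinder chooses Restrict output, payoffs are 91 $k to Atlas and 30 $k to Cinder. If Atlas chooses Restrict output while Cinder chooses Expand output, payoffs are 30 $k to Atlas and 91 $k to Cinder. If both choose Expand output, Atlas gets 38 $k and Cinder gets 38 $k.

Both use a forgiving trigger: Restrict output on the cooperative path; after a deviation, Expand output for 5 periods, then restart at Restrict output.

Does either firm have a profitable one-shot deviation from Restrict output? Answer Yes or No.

Comparing payoff streams over the 6 periods until play realigns: cooperate → 87(1+ρ+…+ρ^5); deviate → 91 + 38(ρ+…+ρ^5).
Cooperation is sustained iff (87−38)(ρ+…+ρ^5) ≥ 91−87.
ρ+…+ρ^5 = 7/9·(1−(7/9)^5)/(1−7/9) = 2.5038, and (91−87)/(87−38) = 0.0816.
2.5038 ≥ 0.0816, so cooperation is sustainable.

No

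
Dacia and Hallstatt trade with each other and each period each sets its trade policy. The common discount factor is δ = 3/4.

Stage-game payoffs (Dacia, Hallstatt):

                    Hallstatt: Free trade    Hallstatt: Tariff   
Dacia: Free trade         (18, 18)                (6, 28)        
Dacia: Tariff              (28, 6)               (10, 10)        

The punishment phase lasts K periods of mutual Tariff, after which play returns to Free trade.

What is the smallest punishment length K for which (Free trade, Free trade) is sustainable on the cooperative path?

2

IC: δ(1−δ^K)/(1−δ) ≥ (28−18)/(18−10) = 5/4.
With δ = 3/4: need 1 − δ^K ≥ 5/4·(1−3/4)/(3/4), i.e. δ^K ≤ 0.5833.
Since (3/4)^1 = 0.7500 and (3/4)^2 = 0.5625, the smallest such K is 2.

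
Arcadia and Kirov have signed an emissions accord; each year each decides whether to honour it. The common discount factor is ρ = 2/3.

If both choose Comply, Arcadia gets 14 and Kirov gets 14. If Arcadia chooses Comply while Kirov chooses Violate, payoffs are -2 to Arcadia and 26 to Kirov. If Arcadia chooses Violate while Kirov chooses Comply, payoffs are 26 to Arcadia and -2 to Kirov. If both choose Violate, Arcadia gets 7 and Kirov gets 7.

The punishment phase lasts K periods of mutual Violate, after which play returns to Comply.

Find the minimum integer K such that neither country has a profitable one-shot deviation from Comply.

5

Need Σ_{k=1}^{K} ρ^k ≥ (26−14)/(14−7) = 1.7143 at ρ = 2/3.
At K = 4 the sum is 1.6049 < 1.7143; at K = 5 it is 1.7366 ≥ 1.7143.
So the minimum punishment length is K = 5.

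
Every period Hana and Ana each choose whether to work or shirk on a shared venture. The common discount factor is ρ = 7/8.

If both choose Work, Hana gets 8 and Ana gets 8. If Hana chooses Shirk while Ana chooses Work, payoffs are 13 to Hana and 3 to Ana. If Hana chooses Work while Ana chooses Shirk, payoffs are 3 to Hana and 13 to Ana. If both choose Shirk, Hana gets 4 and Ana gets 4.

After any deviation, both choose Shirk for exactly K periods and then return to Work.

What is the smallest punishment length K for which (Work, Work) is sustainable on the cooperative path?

IC: ρ(1−ρ^K)/(1−ρ) ≥ (13−8)/(8−4) = 5/4.
With ρ = 7/8: need 1 − ρ^K ≥ 5/4·(1−7/8)/(7/8), i.e. ρ^K ≤ 0.8214.
Since (7/8)^1 = 0.8750 and (7/8)^2 = 0.7656, the smallest such K is 2.

2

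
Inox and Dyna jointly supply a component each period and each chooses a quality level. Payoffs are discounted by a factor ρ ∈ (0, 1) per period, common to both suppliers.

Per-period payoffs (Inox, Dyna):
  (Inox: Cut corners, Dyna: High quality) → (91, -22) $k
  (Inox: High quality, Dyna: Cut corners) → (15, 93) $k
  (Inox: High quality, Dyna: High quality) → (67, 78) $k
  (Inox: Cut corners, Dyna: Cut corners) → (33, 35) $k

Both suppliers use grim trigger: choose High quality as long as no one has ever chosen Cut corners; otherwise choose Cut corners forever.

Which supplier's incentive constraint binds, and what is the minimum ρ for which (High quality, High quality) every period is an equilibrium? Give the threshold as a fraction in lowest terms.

Inox: cooperation gives 67 each period; deviation gives 91 once then 33 forever.
  67/(1−ρ) ≥ 91 + 33ρ/(1−ρ) ⇒ ρ ≥ 24/58 = 12/29.
Dyna: cooperation gives 78 each period; deviation gives 93 once then 35 forever.
  ρ ≥ 15/58.
Both must hold, so the binding constraint is Inox's: ρ ≥ 12/29.

Inox; ρ ≥ 12/29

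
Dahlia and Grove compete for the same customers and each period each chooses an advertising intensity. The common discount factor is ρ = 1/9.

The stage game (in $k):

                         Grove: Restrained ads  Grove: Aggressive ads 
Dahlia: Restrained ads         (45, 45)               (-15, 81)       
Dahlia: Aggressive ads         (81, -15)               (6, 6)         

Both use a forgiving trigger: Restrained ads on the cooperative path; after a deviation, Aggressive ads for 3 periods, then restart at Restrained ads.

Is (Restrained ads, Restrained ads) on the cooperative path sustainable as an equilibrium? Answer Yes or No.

No

A one-shot deviation gives 81 now, then 6 for 3 periods, then back to 45.
Gain from deviating: (81−45) today; loss: (45−6) in each of the next 3 periods.
No-deviation condition: (45−6)(ρ+…+ρ^3) ≥ 81−45, i.e. ρ+…+ρ^3 ≥ 12/13.
At ρ = 1/9: ρ+…+ρ^3 = 0.1248 < 0.9231.
So cooperation is not sustainable.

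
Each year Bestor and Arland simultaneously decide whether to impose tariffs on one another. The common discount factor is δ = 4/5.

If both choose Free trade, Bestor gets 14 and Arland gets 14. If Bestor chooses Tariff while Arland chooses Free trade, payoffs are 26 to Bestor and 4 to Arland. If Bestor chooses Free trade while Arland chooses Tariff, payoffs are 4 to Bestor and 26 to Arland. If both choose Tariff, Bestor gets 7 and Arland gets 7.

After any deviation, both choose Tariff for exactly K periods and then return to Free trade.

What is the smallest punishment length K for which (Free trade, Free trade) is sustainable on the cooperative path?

IC: δ(1−δ^K)/(1−δ) ≥ (26−14)/(14−7) = 12/7.
With δ = 4/5: need 1 − δ^K ≥ 12/7·(1−4/5)/(4/5), i.e. δ^K ≤ 0.5714.
Since (4/5)^2 = 0.6400 and (4/5)^3 = 0.5120, the smallest such K is 3.

3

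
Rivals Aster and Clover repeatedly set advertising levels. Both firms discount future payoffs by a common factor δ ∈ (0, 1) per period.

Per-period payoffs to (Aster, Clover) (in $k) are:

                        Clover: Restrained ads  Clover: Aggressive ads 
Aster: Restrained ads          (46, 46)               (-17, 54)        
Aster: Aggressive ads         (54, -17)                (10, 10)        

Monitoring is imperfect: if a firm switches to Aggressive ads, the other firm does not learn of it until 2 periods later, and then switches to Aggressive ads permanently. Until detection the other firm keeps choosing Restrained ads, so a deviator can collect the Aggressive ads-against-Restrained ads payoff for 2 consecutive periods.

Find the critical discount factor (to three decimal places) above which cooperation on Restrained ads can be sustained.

0.426

A deviator earns 54 for 2 periods, then 10 forever; cooperating earns 46 forever. Multiplying the IC by (1−δ):
46 ≥ 54(1−δ^2) + 10δ^2, so 44·δ^2 ≥ 8 and δ^2 ≥ 2/11.
δ ≥ (2/11)^(1/2) ≈ 0.426.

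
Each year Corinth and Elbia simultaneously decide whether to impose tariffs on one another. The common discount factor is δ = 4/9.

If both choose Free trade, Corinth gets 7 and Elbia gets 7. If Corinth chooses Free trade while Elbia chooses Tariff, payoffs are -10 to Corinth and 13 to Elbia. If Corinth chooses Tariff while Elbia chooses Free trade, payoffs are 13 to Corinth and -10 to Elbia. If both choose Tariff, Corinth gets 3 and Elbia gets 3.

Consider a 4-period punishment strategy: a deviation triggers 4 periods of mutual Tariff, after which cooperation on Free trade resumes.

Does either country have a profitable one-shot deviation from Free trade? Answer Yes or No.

Comparing payoff streams over the 5 periods until play realigns: cooperate → 7(1+δ+…+δ^4); deviate → 13 + 3(δ+…+δ^4).
Cooperation is sustained iff (7−3)(δ+…+δ^4) ≥ 13−7.
δ+…+δ^4 = 4/9·(1−(4/9)^4)/(1−4/9) = 0.7688, and (13−7)/(7−3) = 1.5000.
0.7688 < 1.5000, so cooperation is not sustainable.

Yes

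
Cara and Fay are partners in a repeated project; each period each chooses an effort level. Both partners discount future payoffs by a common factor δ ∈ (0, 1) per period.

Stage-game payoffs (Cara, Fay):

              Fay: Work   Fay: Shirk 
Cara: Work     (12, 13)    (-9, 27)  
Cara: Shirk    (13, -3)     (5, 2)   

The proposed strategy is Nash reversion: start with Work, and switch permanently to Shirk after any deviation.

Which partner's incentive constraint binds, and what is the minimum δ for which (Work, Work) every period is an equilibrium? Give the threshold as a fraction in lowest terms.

Cara: cooperation gives 12 each period; deviation gives 13 once then 5 forever.
  12/(1−δ) ≥ 13 + 5δ/(1−δ) ⇒ δ ≥ 1/8.
Fay: cooperation gives 13 each period; deviation gives 27 once then 2 forever.
  δ ≥ 14/25.
Both must hold, so the binding constraint is Fay's: δ ≥ 14/25.

Fay; δ ≥ 14/25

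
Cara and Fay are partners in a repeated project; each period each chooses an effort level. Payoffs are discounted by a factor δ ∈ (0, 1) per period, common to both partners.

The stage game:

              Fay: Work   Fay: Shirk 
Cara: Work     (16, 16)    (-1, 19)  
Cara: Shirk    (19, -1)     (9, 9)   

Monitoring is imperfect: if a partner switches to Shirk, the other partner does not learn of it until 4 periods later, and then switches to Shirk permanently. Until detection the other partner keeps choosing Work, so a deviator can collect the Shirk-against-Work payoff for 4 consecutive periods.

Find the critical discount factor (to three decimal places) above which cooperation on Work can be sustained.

A deviator earns 19 for 4 periods, then 9 forever; cooperating earns 16 forever. Multiplying the IC by (1−δ):
16 ≥ 19(1−δ^4) + 9δ^4, so 10·δ^4 ≥ 3 and δ^4 ≥ 3/10.
δ ≥ (3/10)^(1/4) ≈ 0.740.

0.740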